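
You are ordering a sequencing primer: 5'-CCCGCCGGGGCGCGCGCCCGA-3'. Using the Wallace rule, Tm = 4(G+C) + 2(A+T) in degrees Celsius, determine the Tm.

82°C

T=0, G=9, C=11, A=1
So N_AT = 1 and N_GC = 20.
Tm = 4·20 + 2·1 = 80 + 2 = 82°C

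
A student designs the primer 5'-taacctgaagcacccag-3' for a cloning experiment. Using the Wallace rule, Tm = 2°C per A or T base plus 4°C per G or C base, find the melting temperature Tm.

52°C

Scanning the sequence gives G=3, C=6, T=2, A=6.
AT pairs contribute 8, GC pairs contribute 9.
Tm = 2×8 + 4×9 = 52°C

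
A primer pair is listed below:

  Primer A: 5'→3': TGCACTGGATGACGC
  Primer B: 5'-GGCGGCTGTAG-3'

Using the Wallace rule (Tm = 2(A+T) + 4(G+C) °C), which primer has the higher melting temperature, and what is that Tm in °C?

Primer A, 48°C

Primer A: A+T=6, G+C=9 → Tm = 2(6)+4(9) = 48°C
Primer B: A+T=3, G+C=8 → Tm = 2(3)+4(8) = 38°C
48°C vs 38°C → primer A is higher.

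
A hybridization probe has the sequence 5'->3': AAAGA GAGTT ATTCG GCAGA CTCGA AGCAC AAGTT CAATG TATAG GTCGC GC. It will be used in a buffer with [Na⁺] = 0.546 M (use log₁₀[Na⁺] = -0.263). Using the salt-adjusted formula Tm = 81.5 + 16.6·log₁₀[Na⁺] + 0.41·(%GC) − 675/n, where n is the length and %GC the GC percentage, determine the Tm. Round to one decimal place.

83.1°C

Length n = 52. Base counts: T=11, G=14, C=10, A=17
G+C = 24, so %GC = 24/52 × 100 = 46.154%
Salt term: 16.6 × (-0.263) = -4.366
GC term: 0.41 × 46.154 = 18.923; length term: −675/52 = −12.981
Tm = 81.5 + (-4.366) + 18.923 − 12.981 = 83.076 → 83.1°C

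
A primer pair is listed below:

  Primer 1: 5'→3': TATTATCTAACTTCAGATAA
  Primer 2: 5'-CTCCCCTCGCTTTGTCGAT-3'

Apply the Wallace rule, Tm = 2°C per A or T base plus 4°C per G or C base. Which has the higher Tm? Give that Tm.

Primer 2, 60°C

Primer 1: A+T=16, G+C=4 → Tm = 2(16)+4(4) = 48°C
Primer 2: A+T=8, G+C=11 → Tm = 2(8)+4(11) = 60°C
48°C vs 60°C → primer 2 is higher.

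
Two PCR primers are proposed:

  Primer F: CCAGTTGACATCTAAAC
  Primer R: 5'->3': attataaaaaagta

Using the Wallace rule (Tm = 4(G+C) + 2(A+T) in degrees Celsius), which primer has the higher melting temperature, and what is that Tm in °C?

Primer F, 48°C

Primer F: A+T=10, G+C=7 → Tm = 2(10)+4(7) = 48°C
Primer R: A+T=13, G+C=1 → Tm = 2(13)+4(1) = 30°C
48°C vs 30°C → primer F is higher.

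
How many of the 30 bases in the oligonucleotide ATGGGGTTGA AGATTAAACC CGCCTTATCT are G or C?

13

Scanning the sequence gives C=6, A=8, T=9, G=7.
G+C = 7 + 6 = 13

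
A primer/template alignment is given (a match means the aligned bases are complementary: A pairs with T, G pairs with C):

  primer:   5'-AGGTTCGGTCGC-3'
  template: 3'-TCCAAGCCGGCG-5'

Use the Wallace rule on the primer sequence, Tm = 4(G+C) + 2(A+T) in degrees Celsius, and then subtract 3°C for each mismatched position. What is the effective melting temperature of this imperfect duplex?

Primer base counts: A=1, T=3, G=5, C=3 → A+T=4, G+C=8
Perfect-match Tm = 2(4) + 4(8) = 8 + 32 = 40°C
Mismatches (positions where the bases are not complementary): 1 (at position 9)
Effective Tm = 40 − 1×3 = 40 − 3 = 37°C

37°C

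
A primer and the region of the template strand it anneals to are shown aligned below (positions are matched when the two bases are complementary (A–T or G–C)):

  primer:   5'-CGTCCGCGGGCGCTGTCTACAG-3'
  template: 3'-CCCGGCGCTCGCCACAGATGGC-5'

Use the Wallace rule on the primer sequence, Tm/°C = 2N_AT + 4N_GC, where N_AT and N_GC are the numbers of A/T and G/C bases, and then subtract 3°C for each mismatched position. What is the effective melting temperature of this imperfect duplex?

61°C

Primer base counts: A=2, T=4, G=8, C=8 → A+T=6, G+C=16
Perfect-match Tm = 2(6) + 4(16) = 12 + 64 = 76°C
Mismatches (positions where the bases are not complementary): 5 (at positions 1, 3, 9, 13, 21)
Effective Tm = 76 − 5×3 = 76 − 15 = 61°C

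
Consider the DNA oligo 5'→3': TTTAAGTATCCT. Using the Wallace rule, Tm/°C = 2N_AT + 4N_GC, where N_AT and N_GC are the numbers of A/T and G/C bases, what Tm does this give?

30°C

Counting bases: C=2, T=6, A=3, G=1
So N_AT = 9 and N_GC = 3.
Tm = 2(9) + 4(3) = 18 + 12 = 30°C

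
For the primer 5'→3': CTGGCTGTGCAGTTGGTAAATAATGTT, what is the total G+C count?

11

Counting bases: A=6, G=8, C=3, T=10
Total G or C: 8 + 3 = 11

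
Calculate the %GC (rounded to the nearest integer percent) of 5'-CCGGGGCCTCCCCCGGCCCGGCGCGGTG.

Counting bases: G=12, A=0, T=2, C=14
G+C = 12 + 14 = 26 out of 28 bases
%GC = 26/28 × 100 = 92.86% ≈ 93%

93%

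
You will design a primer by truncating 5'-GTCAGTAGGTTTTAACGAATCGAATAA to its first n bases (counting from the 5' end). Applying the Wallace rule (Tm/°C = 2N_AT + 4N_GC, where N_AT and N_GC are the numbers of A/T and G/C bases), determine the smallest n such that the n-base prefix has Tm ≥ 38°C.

n = 14

First 13 bases: GTCAGTAGGTTTT → Tm = 36°C (< 38°C)
First 14 bases: GTCAGTAGGTTTTA → Tm = 38°C (≥ 38°C)
Since every base adds ≥2°C, Tm only increases with n, so the threshold is first crossed at n = 14.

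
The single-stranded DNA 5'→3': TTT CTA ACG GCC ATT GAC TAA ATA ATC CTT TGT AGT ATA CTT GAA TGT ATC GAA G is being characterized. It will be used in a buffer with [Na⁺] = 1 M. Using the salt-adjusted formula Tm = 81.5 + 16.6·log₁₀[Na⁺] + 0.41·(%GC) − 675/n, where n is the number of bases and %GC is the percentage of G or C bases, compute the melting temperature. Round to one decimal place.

Length n = 55. Base counts: G=9, A=17, C=9, T=20
G+C = 18, so %GC = 18/55 × 100 = 32.727%
Salt term: 16.6 × (0) = 0
GC term: 0.41 × 32.727 = 13.418; length term: −675/55 = −12.273
Tm = 81.5 + (0) + 13.418 − 12.273 = 82.645 → 82.6°C

82.6°C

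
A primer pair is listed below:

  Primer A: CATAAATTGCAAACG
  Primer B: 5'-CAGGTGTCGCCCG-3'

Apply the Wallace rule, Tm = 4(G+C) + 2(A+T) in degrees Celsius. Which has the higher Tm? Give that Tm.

Primer B, 46°C

Primer A: A+T=10, G+C=5 → Tm = 2(10)+4(5) = 40°C
Primer B: A+T=3, G+C=10 → Tm = 2(3)+4(10) = 46°C
40°C vs 46°C → primer B is higher.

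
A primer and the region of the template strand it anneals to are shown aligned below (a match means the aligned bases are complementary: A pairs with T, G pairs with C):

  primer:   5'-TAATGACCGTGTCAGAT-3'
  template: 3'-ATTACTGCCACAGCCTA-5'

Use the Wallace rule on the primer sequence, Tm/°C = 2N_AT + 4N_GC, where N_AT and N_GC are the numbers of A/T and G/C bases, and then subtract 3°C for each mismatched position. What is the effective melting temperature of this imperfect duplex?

42°C

Primer base counts: A=5, T=5, G=4, C=3 → A+T=10, G+C=7
Perfect-match Tm = 2(10) + 4(7) = 20 + 28 = 48°C
Mismatches (positions where the bases are not complementary): 2 (at positions 8, 14)
Effective Tm = 48 − 2×3 = 48 − 6 = 42°C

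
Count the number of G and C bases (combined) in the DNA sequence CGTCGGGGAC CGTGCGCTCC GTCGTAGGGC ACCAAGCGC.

Base counts: A=5, T=5, G=15, C=14
Total G or C: 15 + 14 = 29

29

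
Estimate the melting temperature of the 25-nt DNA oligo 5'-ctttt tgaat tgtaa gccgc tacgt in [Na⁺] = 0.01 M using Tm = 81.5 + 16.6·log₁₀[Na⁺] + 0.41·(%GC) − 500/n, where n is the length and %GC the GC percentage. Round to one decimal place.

Length n = 25. Base counts: G=5, A=5, T=10, C=5
G+C = 10, so %GC = 10/25 × 100 = 40%
Salt term: 16.6 × (-2) = -33.2
GC term: 0.41 × 40 = 16.4; length term: −500/25 = −20
Tm = 81.5 + (-33.2) + 16.4 − 20 = 44.7 → 44.7°C

44.7°C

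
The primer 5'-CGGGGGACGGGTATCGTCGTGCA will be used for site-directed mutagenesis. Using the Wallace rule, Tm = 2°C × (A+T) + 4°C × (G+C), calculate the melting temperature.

Scanning the sequence gives G=11, A=3, C=5, T=4.
So N_AT = 7 and N_GC = 16.
Tm = 4·16 + 2·7 = 64 + 14 = 78°C

78°C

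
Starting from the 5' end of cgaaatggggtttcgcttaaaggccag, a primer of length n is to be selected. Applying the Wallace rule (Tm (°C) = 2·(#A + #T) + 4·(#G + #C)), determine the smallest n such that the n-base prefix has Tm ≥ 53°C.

n = 18

First 17 bases: CGAAATGGGGTTTCGCT → Tm = 52°C (< 53°C)
First 18 bases: CGAAATGGGGTTTCGCTT → Tm = 54°C (≥ 53°C)
Since every base adds ≥2°C, Tm only increases with n, so the threshold is first crossed at n = 18.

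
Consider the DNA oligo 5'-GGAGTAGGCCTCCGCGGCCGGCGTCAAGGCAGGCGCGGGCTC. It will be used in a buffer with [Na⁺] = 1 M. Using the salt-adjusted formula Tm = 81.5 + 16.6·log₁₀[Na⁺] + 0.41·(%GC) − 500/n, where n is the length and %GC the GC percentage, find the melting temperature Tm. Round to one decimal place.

Length n = 42. Scanning the sequence gives G=19, C=14, T=4, A=5.
G+C = 33, so %GC = 33/42 × 100 = 78.571%
Salt term: 16.6 × (0) = 0
GC term: 0.41 × 78.571 = 32.214; length term: −500/42 = −11.905
Tm = 81.5 + (0) + 32.214 − 11.905 = 101.809 → 101.8°C

101.8°C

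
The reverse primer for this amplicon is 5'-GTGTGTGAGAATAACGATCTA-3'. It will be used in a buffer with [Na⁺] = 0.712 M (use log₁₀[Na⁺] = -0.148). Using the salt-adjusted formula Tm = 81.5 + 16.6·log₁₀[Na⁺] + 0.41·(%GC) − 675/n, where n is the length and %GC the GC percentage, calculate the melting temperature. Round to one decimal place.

62.5°C

Length n = 21. C=2, T=6, A=7, G=6
G+C = 8, so %GC = 8/21 × 100 = 38.095%
Salt term: 16.6 × (-0.148) = -2.457
GC term: 0.41 × 38.095 = 15.619; length term: −675/21 = −32.143
Tm = 81.5 + (-2.457) + 15.619 − 32.143 = 62.519 → 62.5°C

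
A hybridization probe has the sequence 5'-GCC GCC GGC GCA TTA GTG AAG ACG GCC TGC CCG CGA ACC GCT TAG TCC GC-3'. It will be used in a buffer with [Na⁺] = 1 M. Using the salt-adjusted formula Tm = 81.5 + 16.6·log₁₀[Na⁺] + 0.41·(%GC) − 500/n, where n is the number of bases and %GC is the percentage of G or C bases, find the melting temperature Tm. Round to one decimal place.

Length n = 50. Counting bases: C=19, G=16, T=7, A=8
G+C = 35, so %GC = 35/50 × 100 = 70%
Salt term: 16.6 × (0) = 0
GC term: 0.41 × 70 = 28.7; length term: −500/50 = −10
Tm = 81.5 + (0) + 28.7 − 10 = 100.2 → 100.2°C

100.2°C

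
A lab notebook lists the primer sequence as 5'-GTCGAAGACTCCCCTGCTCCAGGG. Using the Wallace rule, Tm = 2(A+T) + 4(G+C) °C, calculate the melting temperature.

Scanning the sequence gives A=4, G=7, C=9, T=4.
A+T = 8, G+C = 16
Tm = 2×8 + 4×16 = 80°C

80°C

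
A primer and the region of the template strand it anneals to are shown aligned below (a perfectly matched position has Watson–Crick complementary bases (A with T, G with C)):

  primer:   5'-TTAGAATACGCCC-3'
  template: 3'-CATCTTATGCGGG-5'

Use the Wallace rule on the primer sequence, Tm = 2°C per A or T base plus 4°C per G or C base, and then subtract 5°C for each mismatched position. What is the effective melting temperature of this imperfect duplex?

Primer base counts: A=4, T=3, G=2, C=4 → A+T=7, G+C=6
Perfect-match Tm = 2(7) + 4(6) = 14 + 24 = 38°C
Mismatches (positions where the bases are not complementary): 1 (at position 1)
Effective Tm = 38 − 1×5 = 38 − 5 = 33°C

33°C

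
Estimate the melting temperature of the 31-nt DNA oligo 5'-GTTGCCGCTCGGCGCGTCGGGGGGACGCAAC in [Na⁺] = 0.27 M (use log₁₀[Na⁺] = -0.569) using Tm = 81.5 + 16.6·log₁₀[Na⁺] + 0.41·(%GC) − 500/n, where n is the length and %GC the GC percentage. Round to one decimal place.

Length n = 31. Counting bases: G=14, C=10, T=4, A=3
G+C = 24, so %GC = 24/31 × 100 = 77.419%
Salt term: 16.6 × (-0.569) = -9.445
GC term: 0.41 × 77.419 = 31.742; length term: −500/31 = −16.129
Tm = 81.5 + (-9.445) + 31.742 − 16.129 = 87.668 → 87.7°C

87.7°C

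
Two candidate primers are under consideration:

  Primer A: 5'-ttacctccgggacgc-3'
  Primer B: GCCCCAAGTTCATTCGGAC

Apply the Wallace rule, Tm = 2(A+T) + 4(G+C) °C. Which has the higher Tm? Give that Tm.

Primer B, 60°C

Primer A: A+T=5, G+C=10 → Tm = 2(5)+4(10) = 50°C
Primer B: A+T=8, G+C=11 → Tm = 2(8)+4(11) = 60°C
50°C vs 60°C → primer B is higher.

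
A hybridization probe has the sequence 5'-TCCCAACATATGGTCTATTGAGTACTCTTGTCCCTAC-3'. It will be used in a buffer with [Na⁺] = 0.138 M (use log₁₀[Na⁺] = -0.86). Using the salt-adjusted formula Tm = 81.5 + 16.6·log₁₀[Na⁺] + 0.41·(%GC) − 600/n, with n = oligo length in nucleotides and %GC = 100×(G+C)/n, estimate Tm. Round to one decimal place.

68.7°C

Length n = 37. Base counts: C=11, T=13, G=5, A=8
G+C = 16, so %GC = 16/37 × 100 = 43.243%
Salt term: 16.6 × (-0.86) = -14.276
GC term: 0.41 × 43.243 = 17.73; length term: −600/37 = −16.216
Tm = 81.5 + (-14.276) + 17.73 − 16.216 = 68.738 → 68.7°C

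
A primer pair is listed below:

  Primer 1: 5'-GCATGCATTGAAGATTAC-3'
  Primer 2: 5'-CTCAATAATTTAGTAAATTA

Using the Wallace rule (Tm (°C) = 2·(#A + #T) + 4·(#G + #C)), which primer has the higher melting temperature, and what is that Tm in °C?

Primer 1, 50°C

Primer 1: A+T=11, G+C=7 → Tm = 2(11)+4(7) = 50°C
Primer 2: A+T=17, G+C=3 → Tm = 2(17)+4(3) = 46°C
50°C vs 46°C → primer 1 is higher.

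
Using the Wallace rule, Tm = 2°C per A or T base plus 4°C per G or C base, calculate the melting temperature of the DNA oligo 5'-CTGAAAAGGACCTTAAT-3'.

46°C

Scanning the sequence gives T=4, C=3, A=7, G=3.
So N_AT = 11 and N_GC = 6.
Tm = 4·6 + 2·11 = 24 + 22 = 46°C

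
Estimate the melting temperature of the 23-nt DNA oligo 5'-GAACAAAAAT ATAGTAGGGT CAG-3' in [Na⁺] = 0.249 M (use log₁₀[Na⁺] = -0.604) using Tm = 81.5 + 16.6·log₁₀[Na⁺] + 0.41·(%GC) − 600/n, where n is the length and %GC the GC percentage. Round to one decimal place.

59.6°C

Length n = 23. Counting bases: C=2, A=11, T=4, G=6
G+C = 8, so %GC = 8/23 × 100 = 34.783%
Salt term: 16.6 × (-0.604) = -10.026
GC term: 0.41 × 34.783 = 14.261; length term: −600/23 = −26.087
Tm = 81.5 + (-10.026) + 14.261 − 26.087 = 59.648 → 59.6°C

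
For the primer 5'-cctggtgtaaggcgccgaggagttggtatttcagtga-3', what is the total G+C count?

20

Base counts: T=10, C=6, A=7, G=14
Total G or C: 14 + 6 = 20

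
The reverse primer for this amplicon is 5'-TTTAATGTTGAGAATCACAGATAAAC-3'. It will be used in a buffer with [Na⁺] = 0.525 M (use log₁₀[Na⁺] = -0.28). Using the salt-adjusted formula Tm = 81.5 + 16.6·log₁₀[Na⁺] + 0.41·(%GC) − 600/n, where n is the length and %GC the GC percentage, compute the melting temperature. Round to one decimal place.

64.8°C

Length n = 26. Base counts: G=4, T=8, A=11, C=3
G+C = 7, so %GC = 7/26 × 100 = 26.923%
Salt term: 16.6 × (-0.28) = -4.648
GC term: 0.41 × 26.923 = 11.038; length term: −600/26 = −23.077
Tm = 81.5 + (-4.648) + 11.038 − 23.077 = 64.813 → 64.8°C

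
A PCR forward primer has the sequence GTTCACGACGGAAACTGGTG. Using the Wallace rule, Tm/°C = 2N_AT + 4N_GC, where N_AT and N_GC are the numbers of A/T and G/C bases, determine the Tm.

Scanning the sequence gives T=4, G=7, C=4, A=5.
So N_AT = 9 and N_GC = 11.
Tm = 2×9 + 4×11 = 62°C

62°C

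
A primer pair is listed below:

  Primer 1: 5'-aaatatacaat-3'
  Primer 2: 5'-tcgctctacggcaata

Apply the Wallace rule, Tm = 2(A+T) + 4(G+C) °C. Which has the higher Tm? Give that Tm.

Primer 2, 48°C

Primer 1: A+T=10, G+C=1 → Tm = 2(10)+4(1) = 24°C
Primer 2: A+T=8, G+C=8 → Tm = 2(8)+4(8) = 48°C
24°C vs 48°C → primer 2 is higher.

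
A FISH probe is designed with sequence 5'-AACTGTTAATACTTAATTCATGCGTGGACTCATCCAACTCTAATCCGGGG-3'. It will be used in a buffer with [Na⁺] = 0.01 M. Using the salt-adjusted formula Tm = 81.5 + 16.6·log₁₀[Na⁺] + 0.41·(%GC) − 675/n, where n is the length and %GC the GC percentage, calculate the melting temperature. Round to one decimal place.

52.0°C

Length n = 50. Counting bases: A=14, G=9, T=15, C=12
G+C = 21, so %GC = 21/50 × 100 = 42%
Salt term: 16.6 × (-2) = -33.2
GC term: 0.41 × 42 = 17.22; length term: −675/50 = −13.5
Tm = 81.5 + (-33.2) + 17.22 − 13.5 = 52.02 → 52.0°C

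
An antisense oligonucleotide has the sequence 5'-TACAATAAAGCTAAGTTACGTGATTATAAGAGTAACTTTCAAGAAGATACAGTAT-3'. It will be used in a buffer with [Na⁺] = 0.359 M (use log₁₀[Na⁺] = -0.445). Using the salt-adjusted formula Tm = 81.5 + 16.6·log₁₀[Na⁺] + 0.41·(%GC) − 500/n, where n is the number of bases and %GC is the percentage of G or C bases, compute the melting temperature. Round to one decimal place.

76.2°C

Length n = 55. T=16, C=6, A=24, G=9
G+C = 15, so %GC = 15/55 × 100 = 27.273%
Salt term: 16.6 × (-0.445) = -7.387
GC term: 0.41 × 27.273 = 11.182; length term: −500/55 = −9.091
Tm = 81.5 + (-7.387) + 11.182 − 9.091 = 76.204 → 76.2°C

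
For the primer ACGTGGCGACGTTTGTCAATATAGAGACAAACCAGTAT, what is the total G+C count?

16

Scanning the sequence gives G=9, A=13, C=7, T=9.
G+C = 9 + 7 = 16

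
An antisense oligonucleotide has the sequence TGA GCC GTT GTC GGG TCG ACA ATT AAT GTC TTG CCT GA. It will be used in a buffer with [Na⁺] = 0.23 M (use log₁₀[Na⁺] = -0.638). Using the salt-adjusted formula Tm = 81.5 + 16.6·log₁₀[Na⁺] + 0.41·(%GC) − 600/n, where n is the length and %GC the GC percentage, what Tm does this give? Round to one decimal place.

75.6°C

Length n = 38. Scanning the sequence gives A=7, T=12, G=11, C=8.
G+C = 19, so %GC = 19/38 × 100 = 50%
Salt term: 16.6 × (-0.638) = -10.591
GC term: 0.41 × 50 = 20.5; length term: −600/38 = −15.789
Tm = 81.5 + (-10.591) + 20.5 − 15.789 = 75.62 → 75.6°C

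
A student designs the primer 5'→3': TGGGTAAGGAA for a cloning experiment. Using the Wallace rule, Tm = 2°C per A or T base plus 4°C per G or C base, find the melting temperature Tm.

32°C

Counting bases: A=4, G=5, T=2, C=0
So N_AT = 6 and N_GC = 5.
Tm = 2(6) + 4(5) = 12 + 20 = 32°C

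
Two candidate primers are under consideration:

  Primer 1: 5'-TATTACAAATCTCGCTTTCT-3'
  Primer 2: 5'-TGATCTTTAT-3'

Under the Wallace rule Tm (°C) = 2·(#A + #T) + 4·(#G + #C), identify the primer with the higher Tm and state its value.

Primer 1, 52°C

Primer 1: A+T=14, G+C=6 → Tm = 2(14)+4(6) = 52°C
Primer 2: A+T=8, G+C=2 → Tm = 2(8)+4(2) = 24°C
52°C vs 24°C → primer 1 is higher.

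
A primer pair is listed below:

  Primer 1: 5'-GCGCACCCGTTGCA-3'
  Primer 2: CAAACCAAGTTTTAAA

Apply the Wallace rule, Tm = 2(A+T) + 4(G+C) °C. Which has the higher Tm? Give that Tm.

Primer 1, 48°C

Primer 1: A+T=4, G+C=10 → Tm = 2(4)+4(10) = 48°C
Primer 2: A+T=12, G+C=4 → Tm = 2(12)+4(4) = 40°C
48°C vs 40°C → primer 1 is higher.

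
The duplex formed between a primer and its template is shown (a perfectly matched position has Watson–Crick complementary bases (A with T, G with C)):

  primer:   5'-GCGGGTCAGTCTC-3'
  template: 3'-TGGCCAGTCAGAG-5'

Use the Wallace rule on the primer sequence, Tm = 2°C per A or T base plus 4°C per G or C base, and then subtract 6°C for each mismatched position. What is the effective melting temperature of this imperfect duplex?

Primer base counts: A=1, T=3, G=5, C=4 → A+T=4, G+C=9
Perfect-match Tm = 2(4) + 4(9) = 8 + 36 = 44°C
Mismatches (positions where the bases are not complementary): 2 (at positions 1, 3)
Effective Tm = 44 − 2×6 = 44 − 12 = 32°C

32°C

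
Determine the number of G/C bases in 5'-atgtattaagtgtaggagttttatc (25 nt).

Counting bases: T=11, G=6, A=7, C=1
G+C = 6 + 1 = 7

7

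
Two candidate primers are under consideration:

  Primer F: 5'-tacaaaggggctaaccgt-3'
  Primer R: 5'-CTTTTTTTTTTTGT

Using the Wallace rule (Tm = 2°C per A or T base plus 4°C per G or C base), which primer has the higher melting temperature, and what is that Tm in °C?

Primer F, 54°C

Primer F: A+T=9, G+C=9 → Tm = 2(9)+4(9) = 54°C
Primer R: A+T=12, G+C=2 → Tm = 2(12)+4(2) = 32°C
54°C vs 32°C → primer F is higher.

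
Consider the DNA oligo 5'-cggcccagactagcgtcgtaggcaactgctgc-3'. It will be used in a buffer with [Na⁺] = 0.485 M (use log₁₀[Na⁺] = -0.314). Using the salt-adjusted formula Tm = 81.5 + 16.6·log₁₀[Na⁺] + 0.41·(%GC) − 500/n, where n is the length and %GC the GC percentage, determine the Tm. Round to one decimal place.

Length n = 32. Base counts: T=5, C=11, A=6, G=10
G+C = 21, so %GC = 21/32 × 100 = 65.625%
Salt term: 16.6 × (-0.314) = -5.212
GC term: 0.41 × 65.625 = 26.906; length term: −500/32 = −15.625
Tm = 81.5 + (-5.212) + 26.906 − 15.625 = 87.569 → 87.6°C

87.6°C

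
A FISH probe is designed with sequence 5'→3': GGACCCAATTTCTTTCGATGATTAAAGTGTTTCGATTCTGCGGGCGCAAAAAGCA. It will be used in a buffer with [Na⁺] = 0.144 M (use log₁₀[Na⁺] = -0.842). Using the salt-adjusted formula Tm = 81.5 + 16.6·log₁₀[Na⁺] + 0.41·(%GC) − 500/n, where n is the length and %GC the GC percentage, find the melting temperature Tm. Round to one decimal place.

76.3°C

Length n = 55. C=11, T=16, G=13, A=15
G+C = 24, so %GC = 24/55 × 100 = 43.636%
Salt term: 16.6 × (-0.842) = -13.977
GC term: 0.41 × 43.636 = 17.891; length term: −500/55 = −9.091
Tm = 81.5 + (-13.977) + 17.891 − 9.091 = 76.323 → 76.3°C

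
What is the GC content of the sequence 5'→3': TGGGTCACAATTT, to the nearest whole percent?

Scanning the sequence gives T=5, G=3, A=3, C=2.
G+C = 3 + 2 = 5 out of 13 bases
%GC = 5/13 × 100 = 38.46% ≈ 38%

38%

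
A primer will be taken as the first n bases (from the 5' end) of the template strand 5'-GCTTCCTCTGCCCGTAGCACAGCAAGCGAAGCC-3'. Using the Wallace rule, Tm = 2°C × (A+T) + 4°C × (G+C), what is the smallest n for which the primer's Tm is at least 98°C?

n = 31

First 30 bases: GCTTCCTCTGCCCGTAGCACAGCAAGCGAA → Tm = 96°C (< 98°C)
First 31 bases: GCTTCCTCTGCCCGTAGCACAGCAAGCGAAG → Tm = 100°C (≥ 98°C)
Since every base adds ≥2°C, Tm only increases with n, so the threshold is first crossed at n = 31.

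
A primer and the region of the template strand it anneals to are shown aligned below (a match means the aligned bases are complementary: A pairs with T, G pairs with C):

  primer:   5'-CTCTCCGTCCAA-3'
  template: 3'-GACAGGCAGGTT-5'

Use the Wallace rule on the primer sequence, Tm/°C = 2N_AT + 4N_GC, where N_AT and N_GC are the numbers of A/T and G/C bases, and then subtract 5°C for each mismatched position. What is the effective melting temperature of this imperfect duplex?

33°C

Primer base counts: A=2, T=3, G=1, C=6 → A+T=5, G+C=7
Perfect-match Tm = 2(5) + 4(7) = 10 + 28 = 38°C
Mismatches (positions where the bases are not complementary): 1 (at position 3)
Effective Tm = 38 − 1×5 = 38 − 5 = 33°C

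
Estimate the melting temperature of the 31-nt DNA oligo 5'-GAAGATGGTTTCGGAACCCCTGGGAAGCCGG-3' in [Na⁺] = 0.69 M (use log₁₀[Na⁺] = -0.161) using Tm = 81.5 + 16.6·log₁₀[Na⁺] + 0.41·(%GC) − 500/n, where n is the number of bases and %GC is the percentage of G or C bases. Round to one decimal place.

87.8°C

Length n = 31. Counting bases: A=7, C=7, G=12, T=5
G+C = 19, so %GC = 19/31 × 100 = 61.29%
Salt term: 16.6 × (-0.161) = -2.673
GC term: 0.41 × 61.29 = 25.129; length term: −500/31 = −16.129
Tm = 81.5 + (-2.673) + 25.129 − 16.129 = 87.827 → 87.8°C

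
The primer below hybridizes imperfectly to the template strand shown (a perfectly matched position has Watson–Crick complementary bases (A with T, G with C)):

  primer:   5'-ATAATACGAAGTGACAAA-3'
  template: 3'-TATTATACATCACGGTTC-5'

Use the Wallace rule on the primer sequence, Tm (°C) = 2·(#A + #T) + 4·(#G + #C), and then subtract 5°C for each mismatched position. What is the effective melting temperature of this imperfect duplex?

26°C

Primer base counts: A=10, T=3, G=3, C=2 → A+T=13, G+C=5
Perfect-match Tm = 2(13) + 4(5) = 26 + 20 = 46°C
Mismatches (positions where the bases are not complementary): 4 (at positions 7, 9, 14, 18)
Effective Tm = 46 − 4×5 = 46 − 20 = 26°C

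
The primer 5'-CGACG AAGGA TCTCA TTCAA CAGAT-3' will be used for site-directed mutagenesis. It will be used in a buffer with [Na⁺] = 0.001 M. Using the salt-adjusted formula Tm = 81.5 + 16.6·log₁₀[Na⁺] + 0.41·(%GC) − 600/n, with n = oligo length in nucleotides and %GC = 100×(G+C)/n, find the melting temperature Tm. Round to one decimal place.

25.7°C

Length n = 25. G=5, A=9, C=6, T=5
G+C = 11, so %GC = 11/25 × 100 = 44%
Salt term: 16.6 × (-3) = -49.8
GC term: 0.41 × 44 = 18.04; length term: −600/25 = −24
Tm = 81.5 + (-49.8) + 18.04 − 24 = 25.74 → 25.7°C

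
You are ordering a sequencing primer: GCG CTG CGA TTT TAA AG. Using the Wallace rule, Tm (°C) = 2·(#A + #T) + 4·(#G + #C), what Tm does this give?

50°C

Counting bases: T=5, A=4, G=5, C=3
So N_AT = 9 and N_GC = 8.
Tm = 2(9) + 4(8) = 18 + 32 = 50°C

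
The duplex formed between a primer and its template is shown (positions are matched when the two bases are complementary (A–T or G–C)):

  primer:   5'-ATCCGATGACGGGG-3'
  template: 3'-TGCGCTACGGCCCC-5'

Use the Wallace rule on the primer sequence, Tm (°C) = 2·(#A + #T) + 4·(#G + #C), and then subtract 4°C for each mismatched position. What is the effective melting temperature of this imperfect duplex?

34°C

Primer base counts: A=3, T=2, G=6, C=3 → A+T=5, G+C=9
Perfect-match Tm = 2(5) + 4(9) = 10 + 36 = 46°C
Mismatches (positions where the bases are not complementary): 3 (at positions 2, 3, 9)
Effective Tm = 46 − 3×4 = 46 − 12 = 34°C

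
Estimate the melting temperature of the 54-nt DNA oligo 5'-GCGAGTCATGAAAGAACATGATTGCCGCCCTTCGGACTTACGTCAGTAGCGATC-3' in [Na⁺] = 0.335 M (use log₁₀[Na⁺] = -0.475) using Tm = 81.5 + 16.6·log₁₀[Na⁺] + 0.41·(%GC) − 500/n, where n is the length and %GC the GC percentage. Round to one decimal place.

Length n = 54. T=12, C=14, G=14, A=14
G+C = 28, so %GC = 28/54 × 100 = 51.852%
Salt term: 16.6 × (-0.475) = -7.885
GC term: 0.41 × 51.852 = 21.259; length term: −500/54 = −9.259
Tm = 81.5 + (-7.885) + 21.259 − 9.259 = 85.615 → 85.6°C

85.6°C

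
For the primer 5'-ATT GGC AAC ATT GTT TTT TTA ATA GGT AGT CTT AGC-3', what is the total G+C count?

Base counts: A=9, G=7, C=4, T=16
Total G or C: 7 + 4 = 11

11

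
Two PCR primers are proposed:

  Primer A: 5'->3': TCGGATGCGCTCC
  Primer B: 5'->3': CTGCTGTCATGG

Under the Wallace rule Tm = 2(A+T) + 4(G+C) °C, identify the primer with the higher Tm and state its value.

Primer A, 44°C

Primer A: A+T=4, G+C=9 → Tm = 2(4)+4(9) = 44°C
Primer B: A+T=5, G+C=7 → Tm = 2(5)+4(7) = 38°C
44°C vs 38°C → primer A is higher.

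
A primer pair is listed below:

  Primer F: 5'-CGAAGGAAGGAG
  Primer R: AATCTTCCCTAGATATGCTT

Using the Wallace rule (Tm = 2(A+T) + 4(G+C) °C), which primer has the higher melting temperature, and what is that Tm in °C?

Primer R, 54°C

Primer F: A+T=5, G+C=7 → Tm = 2(5)+4(7) = 38°C
Primer R: A+T=13, G+C=7 → Tm = 2(13)+4(7) = 54°C
38°C vs 54°C → primer R is higher.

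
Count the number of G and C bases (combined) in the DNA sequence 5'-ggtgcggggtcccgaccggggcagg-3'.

21

Scanning the sequence gives A=2, C=7, G=14, T=2.
Total G or C: 14 + 7 = 21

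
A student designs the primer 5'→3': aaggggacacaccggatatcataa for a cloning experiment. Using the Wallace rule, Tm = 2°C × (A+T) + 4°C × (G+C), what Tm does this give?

G=6, A=10, C=5, T=3
AT pairs contribute 13, GC pairs contribute 11.
Tm = 2(13) + 4(11) = 26 + 44 = 70°C

70°C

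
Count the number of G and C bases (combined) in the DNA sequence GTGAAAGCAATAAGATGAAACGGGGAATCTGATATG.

14

Counting bases: G=11, T=7, A=15, C=3
G+C = 11 + 3 = 14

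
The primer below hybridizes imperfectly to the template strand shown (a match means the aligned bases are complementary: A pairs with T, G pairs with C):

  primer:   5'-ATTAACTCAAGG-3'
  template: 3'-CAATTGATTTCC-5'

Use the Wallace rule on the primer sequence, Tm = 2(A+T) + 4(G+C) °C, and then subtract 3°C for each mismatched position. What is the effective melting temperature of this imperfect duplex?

26°C

Primer base counts: A=5, T=3, G=2, C=2 → A+T=8, G+C=4
Perfect-match Tm = 2(8) + 4(4) = 16 + 16 = 32°C
Mismatches (positions where the bases are not complementary): 2 (at positions 1, 8)
Effective Tm = 32 − 2×3 = 32 − 6 = 26°C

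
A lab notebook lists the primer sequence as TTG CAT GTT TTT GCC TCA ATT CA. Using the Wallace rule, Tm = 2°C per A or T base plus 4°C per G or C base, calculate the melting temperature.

62°C

Scanning the sequence gives A=4, G=3, C=5, T=11.
So N_AT = 15 and N_GC = 8.
Tm = 2(15) + 4(8) = 30 + 32 = 62°C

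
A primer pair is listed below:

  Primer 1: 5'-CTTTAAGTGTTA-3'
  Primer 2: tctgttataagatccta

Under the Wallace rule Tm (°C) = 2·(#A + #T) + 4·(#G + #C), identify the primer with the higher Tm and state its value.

Primer 2, 44°C

Primer 1: A+T=9, G+C=3 → Tm = 2(9)+4(3) = 30°C
Primer 2: A+T=12, G+C=5 → Tm = 2(12)+4(5) = 44°C
30°C vs 44°C → primer 2 is higher.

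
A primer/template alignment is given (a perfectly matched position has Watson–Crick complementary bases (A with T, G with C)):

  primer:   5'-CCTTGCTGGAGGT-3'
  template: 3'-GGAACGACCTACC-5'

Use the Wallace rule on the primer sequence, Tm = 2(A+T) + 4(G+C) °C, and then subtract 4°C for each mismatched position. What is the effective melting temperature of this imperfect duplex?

Primer base counts: A=1, T=4, G=5, C=3 → A+T=5, G+C=8
Perfect-match Tm = 2(5) + 4(8) = 10 + 32 = 42°C
Mismatches (positions where the bases are not complementary): 2 (at positions 11, 13)
Effective Tm = 42 − 2×4 = 42 − 8 = 34°C

34°C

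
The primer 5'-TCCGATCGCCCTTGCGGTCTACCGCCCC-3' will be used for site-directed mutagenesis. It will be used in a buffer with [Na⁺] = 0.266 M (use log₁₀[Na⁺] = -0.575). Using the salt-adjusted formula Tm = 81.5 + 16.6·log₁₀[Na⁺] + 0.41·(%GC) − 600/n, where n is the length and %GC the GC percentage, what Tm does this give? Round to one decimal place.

79.8°C

Length n = 28. Counting bases: T=6, G=6, C=14, A=2
G+C = 20, so %GC = 20/28 × 100 = 71.429%
Salt term: 16.6 × (-0.575) = -9.545
GC term: 0.41 × 71.429 = 29.286; length term: −600/28 = −21.429
Tm = 81.5 + (-9.545) + 29.286 − 21.429 = 79.812 → 79.8°C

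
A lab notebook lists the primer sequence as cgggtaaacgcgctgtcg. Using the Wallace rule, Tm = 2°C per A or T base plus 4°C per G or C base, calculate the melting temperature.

Scanning the sequence gives A=3, G=7, T=3, C=5.
A+T = 6, G+C = 12
Tm = 2×6 + 4×12 = 60°C

60°C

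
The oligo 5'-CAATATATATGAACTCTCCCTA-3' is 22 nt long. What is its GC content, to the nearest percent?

Counting bases: A=8, C=6, T=7, G=1
G+C = 1 + 6 = 7 out of 22 bases
%GC = 7/22 × 100 = 31.82% ≈ 32%

32%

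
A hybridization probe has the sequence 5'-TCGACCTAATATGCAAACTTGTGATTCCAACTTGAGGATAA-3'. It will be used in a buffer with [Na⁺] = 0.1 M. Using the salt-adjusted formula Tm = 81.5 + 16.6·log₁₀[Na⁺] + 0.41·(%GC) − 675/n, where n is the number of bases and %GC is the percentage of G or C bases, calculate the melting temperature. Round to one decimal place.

Length n = 41. C=8, T=12, G=7, A=14
G+C = 15, so %GC = 15/41 × 100 = 36.585%
Salt term: 16.6 × (-1) = -16.6
GC term: 0.41 × 36.585 = 15; length term: −675/41 = −16.463
Tm = 81.5 + (-16.6) + 15 − 16.463 = 63.437 → 63.4°C

63.4°C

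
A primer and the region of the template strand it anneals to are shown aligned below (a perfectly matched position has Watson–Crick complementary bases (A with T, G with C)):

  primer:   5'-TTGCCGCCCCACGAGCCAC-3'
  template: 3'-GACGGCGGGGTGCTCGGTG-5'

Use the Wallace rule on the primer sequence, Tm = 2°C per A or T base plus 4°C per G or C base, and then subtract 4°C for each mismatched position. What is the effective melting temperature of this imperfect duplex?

62°C

Primer base counts: A=3, T=2, G=4, C=10 → A+T=5, G+C=14
Perfect-match Tm = 2(5) + 4(14) = 10 + 56 = 66°C
Mismatches (positions where the bases are not complementary): 1 (at position 1)
Effective Tm = 66 − 1×4 = 66 − 4 = 62°C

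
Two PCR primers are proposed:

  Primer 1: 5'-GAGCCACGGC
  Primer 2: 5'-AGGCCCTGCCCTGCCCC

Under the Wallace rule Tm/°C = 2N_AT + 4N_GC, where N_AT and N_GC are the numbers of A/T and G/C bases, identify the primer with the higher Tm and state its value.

Primer 2, 62°C

Primer 1: A+T=2, G+C=8 → Tm = 2(2)+4(8) = 36°C
Primer 2: A+T=3, G+C=14 → Tm = 2(3)+4(14) = 62°C
36°C vs 62°C → primer 2 is higher.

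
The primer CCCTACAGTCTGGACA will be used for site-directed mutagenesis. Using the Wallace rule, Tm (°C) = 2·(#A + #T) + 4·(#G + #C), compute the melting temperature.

50°C

Scanning the sequence gives G=3, C=6, A=4, T=3.
So N_AT = 7 and N_GC = 9.
Tm = 4·9 + 2·7 = 36 + 14 = 50°C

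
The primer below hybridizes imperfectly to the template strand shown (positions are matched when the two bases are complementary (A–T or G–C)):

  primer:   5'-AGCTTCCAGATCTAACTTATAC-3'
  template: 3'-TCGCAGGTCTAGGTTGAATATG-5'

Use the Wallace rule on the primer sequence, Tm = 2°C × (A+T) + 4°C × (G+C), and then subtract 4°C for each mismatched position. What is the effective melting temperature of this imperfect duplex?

Primer base counts: A=7, T=7, G=2, C=6 → A+T=14, G+C=8
Perfect-match Tm = 2(14) + 4(8) = 28 + 32 = 60°C
Mismatches (positions where the bases are not complementary): 2 (at positions 4, 13)
Effective Tm = 60 − 2×4 = 60 − 8 = 52°C

52°C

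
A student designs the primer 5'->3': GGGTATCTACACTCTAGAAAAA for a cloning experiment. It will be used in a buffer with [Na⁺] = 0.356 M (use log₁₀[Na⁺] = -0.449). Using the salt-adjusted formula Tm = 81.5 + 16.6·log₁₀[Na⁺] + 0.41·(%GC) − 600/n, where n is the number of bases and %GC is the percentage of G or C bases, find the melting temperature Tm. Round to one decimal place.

61.7°C

Length n = 22. Scanning the sequence gives T=5, G=4, A=9, C=4.
G+C = 8, so %GC = 8/22 × 100 = 36.364%
Salt term: 16.6 × (-0.449) = -7.453
GC term: 0.41 × 36.364 = 14.909; length term: −600/22 = −27.273
Tm = 81.5 + (-7.453) + 14.909 − 27.273 = 61.683 → 61.7°C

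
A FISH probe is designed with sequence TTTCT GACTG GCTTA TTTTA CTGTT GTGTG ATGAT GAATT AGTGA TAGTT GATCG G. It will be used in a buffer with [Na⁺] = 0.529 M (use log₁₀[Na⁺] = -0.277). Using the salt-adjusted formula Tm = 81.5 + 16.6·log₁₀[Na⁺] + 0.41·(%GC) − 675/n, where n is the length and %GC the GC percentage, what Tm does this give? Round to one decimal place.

Length n = 56. Scanning the sequence gives T=25, C=5, G=15, A=11.
G+C = 20, so %GC = 20/56 × 100 = 35.714%
Salt term: 16.6 × (-0.277) = -4.598
GC term: 0.41 × 35.714 = 14.643; length term: −675/56 = −12.054
Tm = 81.5 + (-4.598) + 14.643 − 12.054 = 79.491 → 79.5°C

79.5°C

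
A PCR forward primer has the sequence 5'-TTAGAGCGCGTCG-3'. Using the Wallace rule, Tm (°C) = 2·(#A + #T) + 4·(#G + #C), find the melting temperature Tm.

42°C

Base counts: A=2, T=3, G=5, C=3
AT pairs contribute 5, GC pairs contribute 8.
Tm = 4·8 + 2·5 = 32 + 10 = 42°C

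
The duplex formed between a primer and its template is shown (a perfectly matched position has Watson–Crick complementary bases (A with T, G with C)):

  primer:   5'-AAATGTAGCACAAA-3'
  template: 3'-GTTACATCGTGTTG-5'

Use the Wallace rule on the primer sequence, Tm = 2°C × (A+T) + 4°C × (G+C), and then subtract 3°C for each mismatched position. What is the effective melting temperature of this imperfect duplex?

30°C

Primer base counts: A=8, T=2, G=2, C=2 → A+T=10, G+C=4
Perfect-match Tm = 2(10) + 4(4) = 20 + 16 = 36°C
Mismatches (positions where the bases are not complementary): 2 (at positions 1, 14)
Effective Tm = 36 − 2×3 = 36 − 6 = 30°C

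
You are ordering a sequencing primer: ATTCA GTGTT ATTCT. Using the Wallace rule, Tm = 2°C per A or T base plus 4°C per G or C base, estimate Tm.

38°C

Scanning the sequence gives G=2, C=2, A=3, T=8.
AT pairs contribute 11, GC pairs contribute 4.
Tm = 2(11) + 4(4) = 22 + 16 = 38°C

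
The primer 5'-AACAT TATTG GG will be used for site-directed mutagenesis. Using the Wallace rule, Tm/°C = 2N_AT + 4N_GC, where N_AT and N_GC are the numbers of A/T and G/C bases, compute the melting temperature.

32°C

Counting bases: A=4, G=3, C=1, T=4
So N_AT = 8 and N_GC = 4.
Tm = 2(8) + 4(4) = 16 + 16 = 32°C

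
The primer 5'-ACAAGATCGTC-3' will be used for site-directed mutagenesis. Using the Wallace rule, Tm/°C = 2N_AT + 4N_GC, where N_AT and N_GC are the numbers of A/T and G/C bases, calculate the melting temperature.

32°C

Scanning the sequence gives C=3, G=2, A=4, T=2.
A+T = 6, G+C = 5
Tm = 4·5 + 2·6 = 20 + 12 = 32°C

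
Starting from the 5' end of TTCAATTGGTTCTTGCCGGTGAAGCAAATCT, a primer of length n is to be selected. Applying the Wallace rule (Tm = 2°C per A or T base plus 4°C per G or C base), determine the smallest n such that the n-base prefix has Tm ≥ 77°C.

n = 27

First 26 bases: TTCAATTGGTTCTTGCCGGTGAAGCA → Tm = 76°C (< 77°C)
First 27 bases: TTCAATTGGTTCTTGCCGGTGAAGCAA → Tm = 78°C (≥ 77°C)
Each additional base adds 2°C (A/T) or 4°C (G/C), so Tm is non-decreasing in n; n = 27 is the first length to reach 77°C.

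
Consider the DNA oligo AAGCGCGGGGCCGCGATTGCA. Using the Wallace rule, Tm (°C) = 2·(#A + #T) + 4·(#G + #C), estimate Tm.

Scanning the sequence gives T=2, C=6, G=9, A=4.
AT pairs contribute 6, GC pairs contribute 15.
Tm = 2×6 + 4×15 = 72°C

72°C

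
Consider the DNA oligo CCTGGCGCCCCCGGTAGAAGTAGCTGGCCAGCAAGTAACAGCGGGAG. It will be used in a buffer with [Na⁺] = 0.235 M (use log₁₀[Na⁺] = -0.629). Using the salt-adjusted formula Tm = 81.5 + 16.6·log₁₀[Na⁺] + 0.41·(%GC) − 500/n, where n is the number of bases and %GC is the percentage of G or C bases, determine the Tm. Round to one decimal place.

87.5°C

Length n = 47. Base counts: T=5, G=17, A=11, C=14
G+C = 31, so %GC = 31/47 × 100 = 65.957%
Salt term: 16.6 × (-0.629) = -10.441
GC term: 0.41 × 65.957 = 27.042; length term: −500/47 = −10.638
Tm = 81.5 + (-10.441) + 27.042 − 10.638 = 87.463 → 87.5°C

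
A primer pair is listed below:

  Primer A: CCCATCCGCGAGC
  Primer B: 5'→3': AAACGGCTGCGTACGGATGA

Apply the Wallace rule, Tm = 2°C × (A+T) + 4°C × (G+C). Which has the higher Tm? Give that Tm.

Primer B, 62°C

Primer A: A+T=3, G+C=10 → Tm = 2(3)+4(10) = 46°C
Primer B: A+T=9, G+C=11 → Tm = 2(9)+4(11) = 62°C
46°C vs 62°C → primer B is higher.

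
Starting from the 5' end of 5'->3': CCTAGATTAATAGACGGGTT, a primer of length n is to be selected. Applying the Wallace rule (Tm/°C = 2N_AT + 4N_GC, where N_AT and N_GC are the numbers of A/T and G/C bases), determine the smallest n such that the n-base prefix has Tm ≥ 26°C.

n = 10

First 9 bases: CCTAGATTA → Tm = 24°C (< 26°C)
First 10 bases: CCTAGATTAA → Tm = 26°C (≥ 26°C)
Each additional base adds 2°C (A/T) or 4°C (G/C), so Tm is non-decreasing in n; n = 10 is the first length to reach 26°C.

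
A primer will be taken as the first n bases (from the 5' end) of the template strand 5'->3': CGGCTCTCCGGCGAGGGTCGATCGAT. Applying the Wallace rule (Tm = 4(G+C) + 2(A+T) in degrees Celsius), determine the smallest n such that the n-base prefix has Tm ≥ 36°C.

First 9 bases: CGGCTCTCC → Tm = 32°C (< 36°C)
First 10 bases: CGGCTCTCCG → Tm = 36°C (≥ 36°C)
Each additional base adds 2°C (A/T) or 4°C (G/C), so Tm is non-decreasing in n; n = 10 is the first length to reach 36°C.

n = 10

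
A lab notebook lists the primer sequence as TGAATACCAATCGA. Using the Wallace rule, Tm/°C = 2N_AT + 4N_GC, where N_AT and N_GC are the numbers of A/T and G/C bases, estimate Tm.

Base counts: G=2, A=6, T=3, C=3
AT pairs contribute 9, GC pairs contribute 5.
Tm = 2×9 + 4×5 = 38°C

38°C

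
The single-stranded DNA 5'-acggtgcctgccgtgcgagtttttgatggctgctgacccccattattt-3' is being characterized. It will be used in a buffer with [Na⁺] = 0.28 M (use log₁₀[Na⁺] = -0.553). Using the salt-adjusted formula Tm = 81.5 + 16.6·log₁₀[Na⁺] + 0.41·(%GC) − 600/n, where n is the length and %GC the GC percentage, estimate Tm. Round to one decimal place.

Length n = 48. G=13, A=6, C=13, T=16
G+C = 26, so %GC = 26/48 × 100 = 54.167%
Salt term: 16.6 × (-0.553) = -9.18
GC term: 0.41 × 54.167 = 22.208; length term: −600/48 = −12.5
Tm = 81.5 + (-9.18) + 22.208 − 12.5 = 82.028 → 82.0°C

82.0°C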